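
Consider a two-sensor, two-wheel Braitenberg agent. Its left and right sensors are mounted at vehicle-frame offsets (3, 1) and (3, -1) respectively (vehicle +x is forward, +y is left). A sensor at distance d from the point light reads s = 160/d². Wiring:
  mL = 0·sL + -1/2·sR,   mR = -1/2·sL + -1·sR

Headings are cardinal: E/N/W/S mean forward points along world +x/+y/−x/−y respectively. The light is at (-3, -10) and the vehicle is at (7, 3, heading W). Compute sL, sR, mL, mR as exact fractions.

160/193 32/49 -16/49 -10096/9457

left sensor world pos  = (4, 2); dL² = 193
right sensor world pos = (4, 4); dR² = 245
sL = 160/193 = 160/193
sR = 160/245 = 32/49
mL = 0·sL + -1/2·sR = -16/49
mR = -1/2·sL + -1·sR = -10096/9457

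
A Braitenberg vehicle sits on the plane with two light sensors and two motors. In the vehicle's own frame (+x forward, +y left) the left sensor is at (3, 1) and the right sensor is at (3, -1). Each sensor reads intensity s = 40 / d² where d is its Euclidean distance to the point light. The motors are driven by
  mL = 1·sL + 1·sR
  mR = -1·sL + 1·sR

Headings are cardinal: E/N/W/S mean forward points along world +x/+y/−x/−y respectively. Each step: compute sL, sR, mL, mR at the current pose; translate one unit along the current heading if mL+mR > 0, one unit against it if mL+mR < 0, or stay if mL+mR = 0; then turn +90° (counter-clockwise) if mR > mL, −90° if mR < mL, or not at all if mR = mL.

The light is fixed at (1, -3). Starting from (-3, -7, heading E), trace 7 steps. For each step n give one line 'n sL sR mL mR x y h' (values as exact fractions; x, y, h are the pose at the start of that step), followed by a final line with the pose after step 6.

0 4 20/13 72/13 -32/13 -3 -7 E
1 40/53 8/13 944/689 -96/689 -2 -7 S
2 5/9 10/13 155/117 25/117 -2 -8 W
3 40/29 40/13 1680/377 640/377 -3 -8 N
4 4 20/13 72/13 -32/13 -3 -7 E
5 40/53 8/13 944/689 -96/689 -2 -7 S
6 5/9 10/13 155/117 25/117 -2 -8 W
final -3 -8 N

n=0: pose=(-3,-7,E); sL=4, sR=20/13; mL=72/13, mR=-32/13; mL+mR=40/13 → advance +1; mR−mL=-8 → turn -1·90°
n=1: pose=(-2,-7,S); sL=40/53, sR=8/13; mL=944/689, mR=-96/689; mL+mR=16/13 → advance +1; mR−mL=-80/53 → turn -1·90°
n=2: pose=(-2,-8,W); sL=5/9, sR=10/13; mL=155/117, mR=25/117; mL+mR=20/13 → advance +1; mR−mL=-10/9 → turn -1·90°
n=3: pose=(-3,-8,N); sL=40/29, sR=40/13; mL=1680/377, mR=640/377; mL+mR=80/13 → advance +1; mR−mL=-80/29 → turn -1·90°
n=4: pose=(-3,-7,E); sL=4, sR=20/13; mL=72/13, mR=-32/13; mL+mR=40/13 → advance +1; mR−mL=-8 → turn -1·90°
n=5: pose=(-2,-7,S); sL=40/53, sR=8/13; mL=944/689, mR=-96/689; mL+mR=16/13 → advance +1; mR−mL=-80/53 → turn -1·90°
n=6: pose=(-2,-8,W); sL=5/9, sR=10/13; mL=155/117, mR=25/117; mL+mR=20/13 → advance +1; mR−mL=-10/9 → turn -1·90°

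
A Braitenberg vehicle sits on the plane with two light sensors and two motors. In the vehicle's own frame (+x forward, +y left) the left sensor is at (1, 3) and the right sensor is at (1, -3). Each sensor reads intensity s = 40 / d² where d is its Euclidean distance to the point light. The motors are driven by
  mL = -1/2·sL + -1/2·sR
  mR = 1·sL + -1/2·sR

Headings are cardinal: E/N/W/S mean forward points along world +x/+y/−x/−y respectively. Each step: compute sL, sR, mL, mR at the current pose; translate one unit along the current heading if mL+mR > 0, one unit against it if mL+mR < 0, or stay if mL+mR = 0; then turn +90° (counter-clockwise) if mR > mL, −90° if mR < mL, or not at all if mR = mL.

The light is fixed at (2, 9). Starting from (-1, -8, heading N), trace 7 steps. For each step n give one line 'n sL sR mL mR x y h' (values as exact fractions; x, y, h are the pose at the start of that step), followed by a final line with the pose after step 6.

n=0: pose=(-1,-8,N); sL=10/73, sR=5/32; mL=-685/4672, mR=275/4672; mL+mR=-205/2336 → advance -1; mR−mL=15/73 → turn +1·90°
n=1: pose=(-1,-9,W); sL=40/457, sR=40/241; mL=-13960/110137, mR=500/110137; mL+mR=-13460/110137 → advance -1; mR−mL=60/457 → turn +1·90°
n=2: pose=(0,-9,S); sL=20/181, sR=20/193; mL=-3740/34933, mR=2050/34933; mL+mR=-1690/34933 → advance -1; mR−mL=30/181 → turn +1·90°
n=3: pose=(0,-8,E); sL=40/197, sR=40/401; mL=-11960/78997, mR=12100/78997; mL+mR=140/78997 → advance +1; mR−mL=60/197 → turn +1·90°
n=4: pose=(1,-8,N); sL=5/34, sR=2/13; mL=-133/884, mR=31/442; mL+mR=-71/884 → advance -1; mR−mL=15/68 → turn +1·90°
n=5: pose=(1,-9,W); sL=8/89, sR=40/229; mL=-2696/20381, mR=52/20381; mL+mR=-2644/20381 → advance -1; mR−mL=12/89 → turn +1·90°
n=6: pose=(2,-9,S); sL=4/37, sR=4/37; mL=-4/37, mR=2/37; mL+mR=-2/37 → advance -1; mR−mL=6/37 → turn +1·90°

0 10/73 5/32 -685/4672 275/4672 -1 -8 N
1 40/457 40/241 -13960/110137 500/110137 -1 -9 W
2 20/181 20/193 -3740/34933 2050/34933 0 -9 S
3 40/197 40/401 -11960/78997 12100/78997 0 -8 E
4 5/34 2/13 -133/884 31/442 1 -8 N
5 8/89 40/229 -2696/20381 52/20381 1 -9 W
6 4/37 4/37 -4/37 2/37 2 -9 S
final 2 -8 E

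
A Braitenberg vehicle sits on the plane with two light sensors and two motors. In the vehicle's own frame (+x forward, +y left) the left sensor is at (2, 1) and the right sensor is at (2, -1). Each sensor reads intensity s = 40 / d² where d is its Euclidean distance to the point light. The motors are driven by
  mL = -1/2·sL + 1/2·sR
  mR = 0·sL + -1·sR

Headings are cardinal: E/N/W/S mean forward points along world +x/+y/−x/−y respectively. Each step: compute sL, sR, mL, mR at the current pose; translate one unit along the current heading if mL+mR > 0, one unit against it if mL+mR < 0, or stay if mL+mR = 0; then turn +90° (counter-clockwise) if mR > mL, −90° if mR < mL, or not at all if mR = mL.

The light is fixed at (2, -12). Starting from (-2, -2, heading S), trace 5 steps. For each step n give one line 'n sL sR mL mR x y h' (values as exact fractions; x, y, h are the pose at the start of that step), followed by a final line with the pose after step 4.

n=0: pose=(-2,-2,S); sL=40/73, sR=40/89; mL=-320/6497, mR=-40/89; mL+mR=-3240/6497 → advance -1; mR−mL=-2600/6497 → turn -1·90°
n=1: pose=(-2,-1,W); sL=5/17, sR=2/9; mL=-11/306, mR=-2/9; mL+mR=-79/306 → advance -1; mR−mL=-19/102 → turn -1·90°
n=2: pose=(-1,-1,N); sL=8/37, sR=40/173; mL=48/6401, mR=-40/173; mL+mR=-1432/6401 → advance -1; mR−mL=-1528/6401 → turn -1·90°
n=3: pose=(-1,-2,E); sL=20/61, sR=20/41; mL=200/2501, mR=-20/41; mL+mR=-1020/2501 → advance -1; mR−mL=-1420/2501 → turn -1·90°
n=4: pose=(-2,-2,S); sL=40/73, sR=40/89; mL=-320/6497, mR=-40/89; mL+mR=-3240/6497 → advance -1; mR−mL=-2600/6497 → turn -1·90°

0 40/73 40/89 -320/6497 -40/89 -2 -2 S
1 5/17 2/9 -11/306 -2/9 -2 -1 W
2 8/37 40/173 48/6401 -40/173 -1 -1 N
3 20/61 20/41 200/2501 -20/41 -1 -2 E
4 40/73 40/89 -320/6497 -40/89 -2 -2 S
final -2 -1 W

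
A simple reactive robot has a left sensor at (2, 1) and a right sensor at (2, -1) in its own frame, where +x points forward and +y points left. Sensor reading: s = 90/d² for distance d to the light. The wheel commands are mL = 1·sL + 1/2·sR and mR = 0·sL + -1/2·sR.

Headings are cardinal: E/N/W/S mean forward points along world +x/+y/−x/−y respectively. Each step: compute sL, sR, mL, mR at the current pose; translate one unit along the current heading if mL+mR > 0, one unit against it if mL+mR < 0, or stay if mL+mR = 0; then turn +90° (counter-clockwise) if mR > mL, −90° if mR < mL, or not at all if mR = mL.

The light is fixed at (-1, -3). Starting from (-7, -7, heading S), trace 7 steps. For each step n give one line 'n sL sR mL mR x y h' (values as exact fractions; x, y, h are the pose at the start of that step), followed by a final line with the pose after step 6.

0 90/61 18/17 2079/1037 -9/17 -7 -7 S
1 9/10 9/8 117/80 -9/16 -7 -8 W
2 90/73 2 163/73 -1 -8 -8 N
3 45/17 9/5 603/170 -9/10 -8 -7 E
4 90/61 18/17 2079/1037 -9/17 -7 -7 S
5 9/10 9/8 117/80 -9/16 -7 -8 W
6 90/73 2 163/73 -1 -8 -8 N
final -8 -7 E

n=0: pose=(-7,-7,S); sL=90/61, sR=18/17; mL=2079/1037, mR=-9/17; mL+mR=90/61 → advance +1; mR−mL=-2628/1037 → turn -1·90°
n=1: pose=(-7,-8,W); sL=9/10, sR=9/8; mL=117/80, mR=-9/16; mL+mR=9/10 → advance +1; mR−mL=-81/40 → turn -1·90°
n=2: pose=(-8,-8,N); sL=90/73, sR=2; mL=163/73, mR=-1; mL+mR=90/73 → advance +1; mR−mL=-236/73 → turn -1·90°
n=3: pose=(-8,-7,E); sL=45/17, sR=9/5; mL=603/170, mR=-9/10; mL+mR=45/17 → advance +1; mR−mL=-378/85 → turn -1·90°
n=4: pose=(-7,-7,S); sL=90/61, sR=18/17; mL=2079/1037, mR=-9/17; mL+mR=90/61 → advance +1; mR−mL=-2628/1037 → turn -1·90°
n=5: pose=(-7,-8,W); sL=9/10, sR=9/8; mL=117/80, mR=-9/16; mL+mR=9/10 → advance +1; mR−mL=-81/40 → turn -1·90°
n=6: pose=(-8,-8,N); sL=90/73, sR=2; mL=163/73, mR=-1; mL+mR=90/73 → advance +1; mR−mL=-236/73 → turn -1·90°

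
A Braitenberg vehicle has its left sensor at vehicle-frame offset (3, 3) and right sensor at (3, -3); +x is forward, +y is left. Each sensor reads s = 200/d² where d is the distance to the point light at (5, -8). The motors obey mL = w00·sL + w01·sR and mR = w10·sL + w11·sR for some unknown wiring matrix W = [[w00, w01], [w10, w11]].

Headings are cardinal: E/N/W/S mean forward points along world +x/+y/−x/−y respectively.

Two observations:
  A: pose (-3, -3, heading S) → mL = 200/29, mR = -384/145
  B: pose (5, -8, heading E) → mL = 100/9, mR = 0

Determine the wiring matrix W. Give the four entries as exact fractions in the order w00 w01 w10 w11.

obs A: pose=(-3,-3,S) → sL=200/29, sR=8/5, mL=200/29, mR=-384/145
obs B: pose=(5,-8,E) → sL=100/9, sR=100/9, mL=100/9, mR=0
sensor matrix S = [[200/29, 8/5], [100/9, 100/9]]; det S = 5120/87
solve [mL_A; mL_B] = S·[w00; w01] and [mR_A; mR_B] = S·[w10; w11]:
  w00 = 1, w01 = 0, w10 = -1/2, w11 = 1/2

1 0 -1/2 1/2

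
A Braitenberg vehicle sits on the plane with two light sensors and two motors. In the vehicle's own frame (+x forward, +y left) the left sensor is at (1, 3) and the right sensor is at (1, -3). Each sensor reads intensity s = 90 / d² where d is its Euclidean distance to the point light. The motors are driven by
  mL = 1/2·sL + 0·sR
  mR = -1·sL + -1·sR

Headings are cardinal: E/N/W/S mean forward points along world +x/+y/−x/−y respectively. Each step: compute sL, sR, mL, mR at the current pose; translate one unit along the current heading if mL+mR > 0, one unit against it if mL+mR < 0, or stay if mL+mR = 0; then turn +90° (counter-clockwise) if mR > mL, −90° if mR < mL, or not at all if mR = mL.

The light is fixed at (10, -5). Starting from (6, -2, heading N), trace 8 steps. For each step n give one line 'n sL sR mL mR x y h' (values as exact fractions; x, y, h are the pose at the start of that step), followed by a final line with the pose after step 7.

0 18/13 90/17 9/13 -1476/221 6 -2 N
1 45/17 9 45/34 -198/17 6 -3 E
2 18 18/13 9 -252/13 5 -3 S
3 5/2 5/4 5/4 -15/4 5 -2 W
4 18/13 90/17 9/13 -1476/221 6 -2 N
5 45/17 9 45/34 -198/17 6 -3 E
6 18 18/13 9 -252/13 5 -3 S
7 5/2 5/4 5/4 -15/4 5 -2 W
final 6 -2 N

n=0: pose=(6,-2,N); sL=18/13, sR=90/17; mL=9/13, mR=-1476/221; mL+mR=-1323/221 → advance -1; mR−mL=-1629/221 → turn -1·90°
n=1: pose=(6,-3,E); sL=45/17, sR=9; mL=45/34, mR=-198/17; mL+mR=-351/34 → advance -1; mR−mL=-441/34 → turn -1·90°
n=2: pose=(5,-3,S); sL=18, sR=18/13; mL=9, mR=-252/13; mL+mR=-135/13 → advance -1; mR−mL=-369/13 → turn -1·90°
n=3: pose=(5,-2,W); sL=5/2, sR=5/4; mL=5/4, mR=-15/4; mL+mR=-5/2 → advance -1; mR−mL=-5 → turn -1·90°
n=4: pose=(6,-2,N); sL=18/13, sR=90/17; mL=9/13, mR=-1476/221; mL+mR=-1323/221 → advance -1; mR−mL=-1629/221 → turn -1·90°
n=5: pose=(6,-3,E); sL=45/17, sR=9; mL=45/34, mR=-198/17; mL+mR=-351/34 → advance -1; mR−mL=-441/34 → turn -1·90°
n=6: pose=(5,-3,S); sL=18, sR=18/13; mL=9, mR=-252/13; mL+mR=-135/13 → advance -1; mR−mL=-369/13 → turn -1·90°
n=7: pose=(5,-2,W); sL=5/2, sR=5/4; mL=5/4, mR=-15/4; mL+mR=-5/2 → advance -1; mR−mL=-5 → turn -1·90°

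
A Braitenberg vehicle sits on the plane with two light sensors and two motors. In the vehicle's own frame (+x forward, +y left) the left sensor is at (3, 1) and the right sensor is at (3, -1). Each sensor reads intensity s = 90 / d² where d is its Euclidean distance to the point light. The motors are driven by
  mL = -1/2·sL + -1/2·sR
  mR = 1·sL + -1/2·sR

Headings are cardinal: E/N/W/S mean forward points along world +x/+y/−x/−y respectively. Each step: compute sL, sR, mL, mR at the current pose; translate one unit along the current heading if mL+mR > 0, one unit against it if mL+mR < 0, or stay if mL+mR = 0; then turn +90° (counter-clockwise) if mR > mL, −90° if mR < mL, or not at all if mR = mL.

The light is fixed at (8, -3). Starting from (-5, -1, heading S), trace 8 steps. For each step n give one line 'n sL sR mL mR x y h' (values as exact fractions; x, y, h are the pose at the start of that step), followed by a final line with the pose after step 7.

n=0: pose=(-5,-1,S); sL=18/29, sR=90/197; mL=-3078/5713, mR=2241/5713; mL+mR=-837/5713 → advance -1; mR−mL=27/29 → turn +1·90°
n=1: pose=(-5,0,E); sL=45/58, sR=45/52; mL=-2475/3016, mR=1035/3016; mL+mR=-180/377 → advance -1; mR−mL=135/116 → turn +1·90°
n=2: pose=(-6,0,N); sL=10/29, sR=18/41; mL=-466/1189, mR=149/1189; mL+mR=-317/1189 → advance -1; mR−mL=15/29 → turn +1·90°
n=3: pose=(-6,-1,W); sL=9/29, sR=45/149; mL=-1323/4321, mR=1377/8642; mL+mR=-1269/8642 → advance -1; mR−mL=27/58 → turn +1·90°
n=4: pose=(-5,-1,S); sL=18/29, sR=90/197; mL=-3078/5713, mR=2241/5713; mL+mR=-837/5713 → advance -1; mR−mL=27/29 → turn +1·90°
n=5: pose=(-5,0,E); sL=45/58, sR=45/52; mL=-2475/3016, mR=1035/3016; mL+mR=-180/377 → advance -1; mR−mL=135/116 → turn +1·90°
n=6: pose=(-6,0,N); sL=10/29, sR=18/41; mL=-466/1189, mR=149/1189; mL+mR=-317/1189 → advance -1; mR−mL=15/29 → turn +1·90°
n=7: pose=(-6,-1,W); sL=9/29, sR=45/149; mL=-1323/4321, mR=1377/8642; mL+mR=-1269/8642 → advance -1; mR−mL=27/58 → turn +1·90°

0 18/29 90/197 -3078/5713 2241/5713 -5 -1 S
1 45/58 45/52 -2475/3016 1035/3016 -5 0 E
2 10/29 18/41 -466/1189 149/1189 -6 0 N
3 9/29 45/149 -1323/4321 1377/8642 -6 -1 W
4 18/29 90/197 -3078/5713 2241/5713 -5 -1 S
5 45/58 45/52 -2475/3016 1035/3016 -5 0 E
6 10/29 18/41 -466/1189 149/1189 -6 0 N
7 9/29 45/149 -1323/4321 1377/8642 -6 -1 W
final -5 -1 S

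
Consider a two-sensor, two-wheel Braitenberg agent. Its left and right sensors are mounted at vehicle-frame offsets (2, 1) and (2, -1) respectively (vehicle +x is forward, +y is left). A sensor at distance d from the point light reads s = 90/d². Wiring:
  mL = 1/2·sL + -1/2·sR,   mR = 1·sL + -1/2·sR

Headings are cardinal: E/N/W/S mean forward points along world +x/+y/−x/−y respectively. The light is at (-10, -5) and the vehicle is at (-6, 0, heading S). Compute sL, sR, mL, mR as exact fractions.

45/17 5 -20/17 5/34

left sensor world pos  = (-5, -2); dL² = 34
right sensor world pos = (-7, -2); dR² = 18
sL = 90/34 = 45/17
sR = 90/18 = 5
mL = 1/2·sL + -1/2·sR = -20/17
mR = 1·sL + -1/2·sR = 5/34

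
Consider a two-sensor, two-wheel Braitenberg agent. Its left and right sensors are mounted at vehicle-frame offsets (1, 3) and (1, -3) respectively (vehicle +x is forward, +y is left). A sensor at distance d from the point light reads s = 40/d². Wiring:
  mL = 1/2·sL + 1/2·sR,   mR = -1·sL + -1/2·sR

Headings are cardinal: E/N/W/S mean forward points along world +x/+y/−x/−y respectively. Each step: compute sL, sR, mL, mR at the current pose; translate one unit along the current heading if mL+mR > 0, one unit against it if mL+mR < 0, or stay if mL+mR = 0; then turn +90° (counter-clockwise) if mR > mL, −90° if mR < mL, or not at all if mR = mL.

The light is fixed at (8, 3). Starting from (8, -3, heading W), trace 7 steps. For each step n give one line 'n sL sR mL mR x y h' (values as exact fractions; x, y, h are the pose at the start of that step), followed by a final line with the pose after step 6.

0 20/41 4 92/41 -102/41 8 -3 W
1 40/29 40/41 1400/1189 -2220/1189 9 -3 N
2 2 5/13 31/26 -57/26 9 -4 E
3 40/73 40/73 40/73 -60/73 8 -4 S
4 20/41 4 92/41 -102/41 8 -3 W
5 40/29 40/41 1400/1189 -2220/1189 9 -3 N
6 2 5/13 31/26 -57/26 9 -4 E
final 8 -4 S

n=0: pose=(8,-3,W); sL=20/41, sR=4; mL=92/41, mR=-102/41; mL+mR=-10/41 → advance -1; mR−mL=-194/41 → turn -1·90°
n=1: pose=(9,-3,N); sL=40/29, sR=40/41; mL=1400/1189, mR=-2220/1189; mL+mR=-20/29 → advance -1; mR−mL=-3620/1189 → turn -1·90°
n=2: pose=(9,-4,E); sL=2, sR=5/13; mL=31/26, mR=-57/26; mL+mR=-1 → advance -1; mR−mL=-44/13 → turn -1·90°
n=3: pose=(8,-4,S); sL=40/73, sR=40/73; mL=40/73, mR=-60/73; mL+mR=-20/73 → advance -1; mR−mL=-100/73 → turn -1·90°
n=4: pose=(8,-3,W); sL=20/41, sR=4; mL=92/41, mR=-102/41; mL+mR=-10/41 → advance -1; mR−mL=-194/41 → turn -1·90°
n=5: pose=(9,-3,N); sL=40/29, sR=40/41; mL=1400/1189, mR=-2220/1189; mL+mR=-20/29 → advance -1; mR−mL=-3620/1189 → turn -1·90°
n=6: pose=(9,-4,E); sL=2, sR=5/13; mL=31/26, mR=-57/26; mL+mR=-1 → advance -1; mR−mL=-44/13 → turn -1·90°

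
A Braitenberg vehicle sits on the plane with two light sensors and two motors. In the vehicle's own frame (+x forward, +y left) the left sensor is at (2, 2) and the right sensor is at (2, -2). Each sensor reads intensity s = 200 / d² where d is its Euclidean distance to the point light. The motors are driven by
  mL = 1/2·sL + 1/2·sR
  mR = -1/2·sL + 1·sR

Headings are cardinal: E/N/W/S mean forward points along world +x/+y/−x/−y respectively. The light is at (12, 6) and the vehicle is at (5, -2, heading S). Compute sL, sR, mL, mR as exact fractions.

8/5 200/181 1224/905 276/905

left sensor world pos  = (7, -4); dL² = 125
right sensor world pos = (3, -4); dR² = 181
sL = 200/125 = 8/5
sR = 200/181 = 200/181
mL = 1/2·sL + 1/2·sR = 1224/905
mR = -1/2·sL + 1·sR = 276/905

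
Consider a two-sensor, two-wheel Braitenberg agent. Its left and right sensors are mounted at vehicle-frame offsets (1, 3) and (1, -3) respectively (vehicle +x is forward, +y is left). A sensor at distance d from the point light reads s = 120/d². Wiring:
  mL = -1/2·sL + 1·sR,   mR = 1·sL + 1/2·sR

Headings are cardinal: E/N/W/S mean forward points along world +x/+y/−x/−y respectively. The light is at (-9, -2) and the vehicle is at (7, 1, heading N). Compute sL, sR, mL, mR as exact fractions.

left sensor world pos  = (4, 2); dL² = 185
right sensor world pos = (10, 2); dR² = 377
sL = 120/185 = 24/37
sR = 120/377 = 120/377
mL = -1/2·sL + 1·sR = -84/13949
mR = 1·sL + 1/2·sR = 11268/13949

24/37 120/377 -84/13949 11268/13949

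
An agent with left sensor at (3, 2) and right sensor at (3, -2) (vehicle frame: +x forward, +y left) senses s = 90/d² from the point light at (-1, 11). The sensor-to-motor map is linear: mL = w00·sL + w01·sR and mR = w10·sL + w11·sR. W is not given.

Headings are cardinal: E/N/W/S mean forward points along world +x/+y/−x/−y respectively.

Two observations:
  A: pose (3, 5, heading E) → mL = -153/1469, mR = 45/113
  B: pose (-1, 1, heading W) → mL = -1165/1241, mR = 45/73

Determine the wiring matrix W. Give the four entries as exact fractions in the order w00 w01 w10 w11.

1/2 -1 0 1/2

obs A: pose=(3,5,E) → sL=18/13, sR=90/113, mL=-153/1469, mR=45/113
obs B: pose=(-1,1,W) → sL=10/17, sR=90/73, mL=-1165/1241, mR=45/73
sensor matrix S = [[18/13, 90/113], [10/17, 90/73]]; det S = 2257920/1823029
solve [mL_A; mL_B] = S·[w00; w01] and [mR_A; mR_B] = S·[w10; w11]:
  w00 = 1/2, w01 = -1, w10 = 0, w11 = 1/2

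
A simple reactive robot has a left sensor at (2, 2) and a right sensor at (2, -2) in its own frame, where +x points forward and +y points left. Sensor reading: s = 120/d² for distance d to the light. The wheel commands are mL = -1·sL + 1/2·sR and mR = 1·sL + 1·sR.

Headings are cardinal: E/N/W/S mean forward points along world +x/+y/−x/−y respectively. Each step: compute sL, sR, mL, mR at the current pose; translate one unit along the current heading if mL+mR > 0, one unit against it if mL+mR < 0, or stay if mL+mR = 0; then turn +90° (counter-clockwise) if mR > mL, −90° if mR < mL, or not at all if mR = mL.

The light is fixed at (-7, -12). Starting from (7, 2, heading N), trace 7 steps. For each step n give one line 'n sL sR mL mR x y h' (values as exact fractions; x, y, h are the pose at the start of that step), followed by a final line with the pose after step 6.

0 3/10 15/64 -117/640 171/320 7 2 N
1 120/313 120/433 -33180/135529 89520/135529 7 3 W
2 60/197 12/29 -558/5713 4104/5713 6 3 S
3 120/481 40/123 -5140/59163 34000/59163 6 2 E
4 3/10 15/64 -117/640 171/320 7 2 N
5 120/313 120/433 -33180/135529 89520/135529 7 3 W
6 60/197 12/29 -558/5713 4104/5713 6 3 S
final 6 2 E

n=0: pose=(7,2,N); sL=3/10, sR=15/64; mL=-117/640, mR=171/320; mL+mR=45/128 → advance +1; mR−mL=459/640 → turn +1·90°
n=1: pose=(7,3,W); sL=120/313, sR=120/433; mL=-33180/135529, mR=89520/135529; mL+mR=180/433 → advance +1; mR−mL=122700/135529 → turn +1·90°
n=2: pose=(6,3,S); sL=60/197, sR=12/29; mL=-558/5713, mR=4104/5713; mL+mR=18/29 → advance +1; mR−mL=4662/5713 → turn +1·90°
n=3: pose=(6,2,E); sL=120/481, sR=40/123; mL=-5140/59163, mR=34000/59163; mL+mR=20/41 → advance +1; mR−mL=39140/59163 → turn +1·90°
n=4: pose=(7,2,N); sL=3/10, sR=15/64; mL=-117/640, mR=171/320; mL+mR=45/128 → advance +1; mR−mL=459/640 → turn +1·90°
n=5: pose=(7,3,W); sL=120/313, sR=120/433; mL=-33180/135529, mR=89520/135529; mL+mR=180/433 → advance +1; mR−mL=122700/135529 → turn +1·90°
n=6: pose=(6,3,S); sL=60/197, sR=12/29; mL=-558/5713, mR=4104/5713; mL+mR=18/29 → advance +1; mR−mL=4662/5713 → turn +1·90°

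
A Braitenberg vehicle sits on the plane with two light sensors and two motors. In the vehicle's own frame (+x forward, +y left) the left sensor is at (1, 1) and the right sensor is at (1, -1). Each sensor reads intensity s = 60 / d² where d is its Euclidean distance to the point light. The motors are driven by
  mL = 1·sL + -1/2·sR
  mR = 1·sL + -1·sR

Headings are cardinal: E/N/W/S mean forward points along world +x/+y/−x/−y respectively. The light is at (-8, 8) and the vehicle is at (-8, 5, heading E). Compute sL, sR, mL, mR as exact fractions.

12 60/17 174/17 144/17

left sensor world pos  = (-7, 6); dL² = 5
right sensor world pos = (-7, 4); dR² = 17
sL = 60/5 = 12
sR = 60/17 = 60/17
mL = 1·sL + -1/2·sR = 174/17
mR = 1·sL + -1·sR = 144/17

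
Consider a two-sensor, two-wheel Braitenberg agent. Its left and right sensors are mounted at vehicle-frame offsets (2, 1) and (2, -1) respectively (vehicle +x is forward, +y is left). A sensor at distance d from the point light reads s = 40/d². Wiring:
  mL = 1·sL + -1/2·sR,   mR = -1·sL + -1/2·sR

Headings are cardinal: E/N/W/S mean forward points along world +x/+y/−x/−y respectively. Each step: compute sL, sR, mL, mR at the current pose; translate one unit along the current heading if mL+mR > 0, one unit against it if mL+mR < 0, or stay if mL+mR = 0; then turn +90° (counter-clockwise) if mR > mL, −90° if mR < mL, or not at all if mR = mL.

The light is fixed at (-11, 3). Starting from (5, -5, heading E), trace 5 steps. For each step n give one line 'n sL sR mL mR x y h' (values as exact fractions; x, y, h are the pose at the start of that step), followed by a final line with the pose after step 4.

n=0: pose=(5,-5,E); sL=40/373, sR=8/81; mL=1748/30213, mR=-4732/30213; mL+mR=-8/81 → advance -1; mR−mL=-80/373 → turn -1·90°
n=1: pose=(4,-5,S); sL=10/89, sR=5/37; mL=295/6586, mR=-1185/6586; mL+mR=-5/37 → advance -1; mR−mL=-20/89 → turn -1·90°
n=2: pose=(4,-4,W); sL=40/233, sR=8/41; mL=708/9553, mR=-2572/9553; mL+mR=-8/41 → advance -1; mR−mL=-80/233 → turn -1·90°
n=3: pose=(5,-4,N); sL=4/25, sR=20/157; mL=378/3925, mR=-878/3925; mL+mR=-20/157 → advance -1; mR−mL=-8/25 → turn -1·90°
n=4: pose=(5,-5,E); sL=40/373, sR=8/81; mL=1748/30213, mR=-4732/30213; mL+mR=-8/81 → advance -1; mR−mL=-80/373 → turn -1·90°

0 40/373 8/81 1748/30213 -4732/30213 5 -5 E
1 10/89 5/37 295/6586 -1185/6586 4 -5 S
2 40/233 8/41 708/9553 -2572/9553 4 -4 W
3 4/25 20/157 378/3925 -878/3925 5 -4 N
4 40/373 8/81 1748/30213 -4732/30213 5 -5 E
final 4 -5 S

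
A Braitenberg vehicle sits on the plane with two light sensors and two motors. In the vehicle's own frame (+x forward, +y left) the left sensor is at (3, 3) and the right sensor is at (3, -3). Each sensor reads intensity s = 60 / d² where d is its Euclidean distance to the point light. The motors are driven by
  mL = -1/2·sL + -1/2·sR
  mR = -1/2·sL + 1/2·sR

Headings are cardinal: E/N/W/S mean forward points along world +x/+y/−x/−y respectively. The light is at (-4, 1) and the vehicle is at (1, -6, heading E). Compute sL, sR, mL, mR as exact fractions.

3/4 15/41 -183/328 -63/328

left sensor world pos  = (4, -3); dL² = 80
right sensor world pos = (4, -9); dR² = 164
sL = 60/80 = 3/4
sR = 60/164 = 15/41
mL = -1/2·sL + -1/2·sR = -183/328
mR = -1/2·sL + 1/2·sR = -63/328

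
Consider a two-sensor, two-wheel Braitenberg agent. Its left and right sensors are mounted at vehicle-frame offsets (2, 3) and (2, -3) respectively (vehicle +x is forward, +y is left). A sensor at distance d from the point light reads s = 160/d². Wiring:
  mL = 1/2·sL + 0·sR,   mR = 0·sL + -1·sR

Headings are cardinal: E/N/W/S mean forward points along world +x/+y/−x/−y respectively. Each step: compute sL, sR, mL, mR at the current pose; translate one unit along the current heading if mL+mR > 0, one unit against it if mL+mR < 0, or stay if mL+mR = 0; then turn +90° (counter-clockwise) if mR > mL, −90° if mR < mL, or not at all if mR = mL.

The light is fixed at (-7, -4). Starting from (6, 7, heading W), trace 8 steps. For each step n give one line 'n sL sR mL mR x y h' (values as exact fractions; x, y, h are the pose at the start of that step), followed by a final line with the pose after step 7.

0 32/37 160/317 16/37 -160/317 6 7 W
1 16/29 80/229 8/29 -80/229 7 7 N
2 32/85 32/61 16/85 -32/61 7 6 E
3 1/2 40/41 1/4 -40/41 6 6 S
4 32/37 160/317 16/37 -160/317 6 7 W
5 16/29 80/229 8/29 -80/229 7 7 N
6 32/85 32/61 16/85 -32/61 7 6 E
7 1/2 40/41 1/4 -40/41 6 6 S
final 6 7 W

n=0: pose=(6,7,W); sL=32/37, sR=160/317; mL=16/37, mR=-160/317; mL+mR=-848/11729 → advance -1; mR−mL=-10992/11729 → turn -1·90°
n=1: pose=(7,7,N); sL=16/29, sR=80/229; mL=8/29, mR=-80/229; mL+mR=-488/6641 → advance -1; mR−mL=-4152/6641 → turn -1·90°
n=2: pose=(7,6,E); sL=32/85, sR=32/61; mL=16/85, mR=-32/61; mL+mR=-1744/5185 → advance -1; mR−mL=-3696/5185 → turn -1·90°
n=3: pose=(6,6,S); sL=1/2, sR=40/41; mL=1/4, mR=-40/41; mL+mR=-119/164 → advance -1; mR−mL=-201/164 → turn -1·90°
n=4: pose=(6,7,W); sL=32/37, sR=160/317; mL=16/37, mR=-160/317; mL+mR=-848/11729 → advance -1; mR−mL=-10992/11729 → turn -1·90°
n=5: pose=(7,7,N); sL=16/29, sR=80/229; mL=8/29, mR=-80/229; mL+mR=-488/6641 → advance -1; mR−mL=-4152/6641 → turn -1·90°
n=6: pose=(7,6,E); sL=32/85, sR=32/61; mL=16/85, mR=-32/61; mL+mR=-1744/5185 → advance -1; mR−mL=-3696/5185 → turn -1·90°
n=7: pose=(6,6,S); sL=1/2, sR=40/41; mL=1/4, mR=-40/41; mL+mR=-119/164 → advance -1; mR−mL=-201/164 → turn -1·90°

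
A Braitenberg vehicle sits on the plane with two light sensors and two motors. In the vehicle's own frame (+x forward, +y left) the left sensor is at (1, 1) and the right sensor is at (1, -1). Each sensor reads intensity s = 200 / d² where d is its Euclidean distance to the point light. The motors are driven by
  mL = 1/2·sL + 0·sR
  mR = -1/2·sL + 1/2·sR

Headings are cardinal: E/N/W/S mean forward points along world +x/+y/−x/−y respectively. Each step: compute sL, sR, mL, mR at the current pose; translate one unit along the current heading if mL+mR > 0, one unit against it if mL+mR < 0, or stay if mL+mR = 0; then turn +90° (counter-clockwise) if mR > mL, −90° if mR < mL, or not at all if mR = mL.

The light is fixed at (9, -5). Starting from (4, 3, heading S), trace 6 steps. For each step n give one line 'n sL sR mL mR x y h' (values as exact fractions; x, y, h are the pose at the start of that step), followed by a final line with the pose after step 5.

n=0: pose=(4,3,S); sL=40/13, sR=40/17; mL=20/13, mR=-80/221; mL+mR=20/17 → advance +1; mR−mL=-420/221 → turn -1·90°
n=1: pose=(4,2,W); sL=25/9, sR=2; mL=25/18, mR=-7/18; mL+mR=1 → advance +1; mR−mL=-16/9 → turn -1·90°
n=2: pose=(3,2,N); sL=200/113, sR=200/89; mL=100/113, mR=2400/10057; mL+mR=100/89 → advance +1; mR−mL=-6500/10057 → turn -1·90°
n=3: pose=(3,3,E); sL=100/53, sR=100/37; mL=50/53, mR=800/1961; mL+mR=50/37 → advance +1; mR−mL=-1050/1961 → turn -1·90°
n=4: pose=(4,3,S); sL=40/13, sR=40/17; mL=20/13, mR=-80/221; mL+mR=20/17 → advance +1; mR−mL=-420/221 → turn -1·90°
n=5: pose=(4,2,W); sL=25/9, sR=2; mL=25/18, mR=-7/18; mL+mR=1 → advance +1; mR−mL=-16/9 → turn -1·90°

0 40/13 40/17 20/13 -80/221 4 3 S
1 25/9 2 25/18 -7/18 4 2 W
2 200/113 200/89 100/113 2400/10057 3 2 N
3 100/53 100/37 50/53 800/1961 3 3 E
4 40/13 40/17 20/13 -80/221 4 3 S
5 25/9 2 25/18 -7/18 4 2 W
final 3 2 N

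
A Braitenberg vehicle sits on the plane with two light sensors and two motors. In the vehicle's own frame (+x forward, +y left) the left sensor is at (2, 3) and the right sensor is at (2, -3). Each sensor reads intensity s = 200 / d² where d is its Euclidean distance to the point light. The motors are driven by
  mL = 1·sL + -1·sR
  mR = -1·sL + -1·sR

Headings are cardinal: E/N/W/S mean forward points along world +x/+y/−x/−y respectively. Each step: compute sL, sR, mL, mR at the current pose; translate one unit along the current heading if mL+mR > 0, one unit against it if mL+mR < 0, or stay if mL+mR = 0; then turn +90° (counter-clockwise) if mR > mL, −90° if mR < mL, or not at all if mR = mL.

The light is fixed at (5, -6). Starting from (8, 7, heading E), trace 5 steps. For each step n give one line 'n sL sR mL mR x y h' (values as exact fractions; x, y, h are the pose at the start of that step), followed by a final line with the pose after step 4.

0 200/281 8/5 -1248/1405 -3248/1405 8 7 E
1 100/73 100/61 -1200/4453 -13400/4453 7 7 S
2 200/121 200/289 33600/34969 -82000/34969 7 8 W
3 25/32 50/73 225/2336 -3425/2336 8 8 N
4 200/281 8/5 -1248/1405 -3248/1405 8 7 E
final 7 7 S

n=0: pose=(8,7,E); sL=200/281, sR=8/5; mL=-1248/1405, mR=-3248/1405; mL+mR=-16/5 → advance -1; mR−mL=-400/281 → turn -1·90°
n=1: pose=(7,7,S); sL=100/73, sR=100/61; mL=-1200/4453, mR=-13400/4453; mL+mR=-200/61 → advance -1; mR−mL=-200/73 → turn -1·90°
n=2: pose=(7,8,W); sL=200/121, sR=200/289; mL=33600/34969, mR=-82000/34969; mL+mR=-400/289 → advance -1; mR−mL=-400/121 → turn -1·90°
n=3: pose=(8,8,N); sL=25/32, sR=50/73; mL=225/2336, mR=-3425/2336; mL+mR=-100/73 → advance -1; mR−mL=-25/16 → turn -1·90°
n=4: pose=(8,7,E); sL=200/281, sR=8/5; mL=-1248/1405, mR=-3248/1405; mL+mR=-16/5 → advance -1; mR−mL=-400/281 → turn -1·90°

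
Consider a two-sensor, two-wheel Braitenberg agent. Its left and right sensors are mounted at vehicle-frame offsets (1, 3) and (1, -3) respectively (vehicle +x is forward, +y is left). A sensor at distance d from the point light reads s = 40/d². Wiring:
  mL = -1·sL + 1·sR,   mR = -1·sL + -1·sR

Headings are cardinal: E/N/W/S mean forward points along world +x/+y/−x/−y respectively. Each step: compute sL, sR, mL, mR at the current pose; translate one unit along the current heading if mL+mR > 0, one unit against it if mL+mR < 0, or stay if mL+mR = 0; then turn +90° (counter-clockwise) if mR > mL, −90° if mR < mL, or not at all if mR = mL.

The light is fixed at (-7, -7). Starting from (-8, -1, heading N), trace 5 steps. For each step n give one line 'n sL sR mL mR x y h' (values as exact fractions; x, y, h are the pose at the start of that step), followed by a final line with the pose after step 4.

0 8/13 40/53 96/689 -944/689 -8 -1 N
1 5/8 10 75/8 -85/8 -8 -2 E
2 40/17 40/41 -960/697 -2320/697 -9 -2 S
3 20/9 4/9 -16/9 -8/3 -9 -1 W
4 8/13 40/53 96/689 -944/689 -8 -1 N
final -8 -2 E

n=0: pose=(-8,-1,N); sL=8/13, sR=40/53; mL=96/689, mR=-944/689; mL+mR=-16/13 → advance -1; mR−mL=-80/53 → turn -1·90°
n=1: pose=(-8,-2,E); sL=5/8, sR=10; mL=75/8, mR=-85/8; mL+mR=-5/4 → advance -1; mR−mL=-20 → turn -1·90°
n=2: pose=(-9,-2,S); sL=40/17, sR=40/41; mL=-960/697, mR=-2320/697; mL+mR=-80/17 → advance -1; mR−mL=-80/41 → turn -1·90°
n=3: pose=(-9,-1,W); sL=20/9, sR=4/9; mL=-16/9, mR=-8/3; mL+mR=-40/9 → advance -1; mR−mL=-8/9 → turn -1·90°
n=4: pose=(-8,-1,N); sL=8/13, sR=40/53; mL=96/689, mR=-944/689; mL+mR=-16/13 → advance -1; mR−mL=-80/53 → turn -1·90°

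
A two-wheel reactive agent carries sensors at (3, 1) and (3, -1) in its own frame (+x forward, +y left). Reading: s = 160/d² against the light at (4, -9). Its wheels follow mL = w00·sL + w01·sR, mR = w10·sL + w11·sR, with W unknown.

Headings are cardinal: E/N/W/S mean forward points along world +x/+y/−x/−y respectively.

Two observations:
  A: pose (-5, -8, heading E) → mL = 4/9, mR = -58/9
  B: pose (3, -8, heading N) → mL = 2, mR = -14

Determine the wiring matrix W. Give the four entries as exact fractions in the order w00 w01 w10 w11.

-1 1 -1/2 -1

obs A: pose=(-5,-8,E) → sL=4, sR=40/9, mL=4/9, mR=-58/9
obs B: pose=(3,-8,N) → sL=8, sR=10, mL=2, mR=-14
sensor matrix S = [[4, 40/9], [8, 10]]; det S = 40/9
solve [mL_A; mL_B] = S·[w00; w01] and [mR_A; mR_B] = S·[w10; w11]:
  w00 = -1, w01 = 1, w10 = -1/2, w11 = -1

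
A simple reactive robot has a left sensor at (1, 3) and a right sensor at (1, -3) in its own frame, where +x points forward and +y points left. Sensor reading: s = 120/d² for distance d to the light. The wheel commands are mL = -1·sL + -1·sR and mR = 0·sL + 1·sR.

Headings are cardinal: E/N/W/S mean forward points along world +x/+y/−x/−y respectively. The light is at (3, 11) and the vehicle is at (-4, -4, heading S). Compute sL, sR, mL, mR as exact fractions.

15/34 30/89 -2355/3026 30/89

left sensor world pos  = (-1, -5); dL² = 272
right sensor world pos = (-7, -5); dR² = 356
sL = 120/272 = 15/34
sR = 120/356 = 30/89
mL = -1·sL + -1·sR = -2355/3026
mR = 0·sL + 1·sR = 30/89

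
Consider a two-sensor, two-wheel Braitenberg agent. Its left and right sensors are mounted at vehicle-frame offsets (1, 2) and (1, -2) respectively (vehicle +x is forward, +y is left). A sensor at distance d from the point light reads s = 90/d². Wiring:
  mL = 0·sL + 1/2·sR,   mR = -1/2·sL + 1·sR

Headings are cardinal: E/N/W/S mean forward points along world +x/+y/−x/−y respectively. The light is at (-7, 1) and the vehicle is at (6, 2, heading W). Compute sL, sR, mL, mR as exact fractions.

left sensor world pos  = (5, 0); dL² = 145
right sensor world pos = (5, 4); dR² = 153
sL = 90/145 = 18/29
sR = 90/153 = 10/17
mL = 0·sL + 1/2·sR = 5/17
mR = -1/2·sL + 1·sR = 137/493

18/29 10/17 5/17 137/493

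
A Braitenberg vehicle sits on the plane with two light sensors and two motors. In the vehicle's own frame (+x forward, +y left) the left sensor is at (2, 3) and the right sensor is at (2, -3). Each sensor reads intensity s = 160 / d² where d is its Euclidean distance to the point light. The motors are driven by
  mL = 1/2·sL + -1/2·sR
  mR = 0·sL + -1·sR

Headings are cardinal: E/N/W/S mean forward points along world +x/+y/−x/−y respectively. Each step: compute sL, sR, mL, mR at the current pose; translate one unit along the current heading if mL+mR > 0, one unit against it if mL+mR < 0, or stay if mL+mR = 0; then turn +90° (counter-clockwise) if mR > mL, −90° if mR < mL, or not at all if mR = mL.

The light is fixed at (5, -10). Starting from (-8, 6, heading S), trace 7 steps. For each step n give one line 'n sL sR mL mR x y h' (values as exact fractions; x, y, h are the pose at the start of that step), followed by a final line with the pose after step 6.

n=0: pose=(-8,6,S); sL=20/37, sR=40/113; mL=390/4181, mR=-40/113; mL+mR=-1090/4181 → advance -1; mR−mL=-1870/4181 → turn -1·90°
n=1: pose=(-8,7,W); sL=160/421, sR=32/125; mL=3264/52625, mR=-32/125; mL+mR=-10208/52625 → advance -1; mR−mL=-16736/52625 → turn -1·90°
n=2: pose=(-7,7,N); sL=80/293, sR=80/221; mL=-2880/64753, mR=-80/221; mL+mR=-26320/64753 → advance -1; mR−mL=-20560/64753 → turn -1·90°
n=3: pose=(-7,6,E); sL=160/461, sR=160/269; mL=-15360/124009, mR=-160/269; mL+mR=-89120/124009 → advance -1; mR−mL=-58400/124009 → turn -1·90°
n=4: pose=(-8,6,S); sL=20/37, sR=40/113; mL=390/4181, mR=-40/113; mL+mR=-1090/4181 → advance -1; mR−mL=-1870/4181 → turn -1·90°
n=5: pose=(-8,7,W); sL=160/421, sR=32/125; mL=3264/52625, mR=-32/125; mL+mR=-10208/52625 → advance -1; mR−mL=-16736/52625 → turn -1·90°
n=6: pose=(-7,7,N); sL=80/293, sR=80/221; mL=-2880/64753, mR=-80/221; mL+mR=-26320/64753 → advance -1; mR−mL=-20560/64753 → turn -1·90°

0 20/37 40/113 390/4181 -40/113 -8 6 S
1 160/421 32/125 3264/52625 -32/125 -8 7 W
2 80/293 80/221 -2880/64753 -80/221 -7 7 N
3 160/461 160/269 -15360/124009 -160/269 -7 6 E
4 20/37 40/113 390/4181 -40/113 -8 6 S
5 160/421 32/125 3264/52625 -32/125 -8 7 W
6 80/293 80/221 -2880/64753 -80/221 -7 7 N
final -7 6 E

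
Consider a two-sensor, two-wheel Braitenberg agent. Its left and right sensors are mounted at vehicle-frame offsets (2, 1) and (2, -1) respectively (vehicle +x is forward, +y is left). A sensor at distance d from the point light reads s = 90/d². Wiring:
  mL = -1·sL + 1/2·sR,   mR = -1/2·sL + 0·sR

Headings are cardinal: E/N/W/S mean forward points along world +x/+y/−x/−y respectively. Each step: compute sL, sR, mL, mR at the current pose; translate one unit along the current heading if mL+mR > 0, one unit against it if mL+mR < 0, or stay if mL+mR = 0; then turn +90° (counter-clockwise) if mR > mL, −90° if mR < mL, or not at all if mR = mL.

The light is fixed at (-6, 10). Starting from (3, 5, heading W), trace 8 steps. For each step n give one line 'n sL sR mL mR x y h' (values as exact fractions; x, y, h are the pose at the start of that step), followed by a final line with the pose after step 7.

n=0: pose=(3,5,W); sL=18/17, sR=18/13; mL=-81/221, mR=-9/17; mL+mR=-198/221 → advance -1; mR−mL=-36/221 → turn -1·90°
n=1: pose=(4,5,N); sL=1, sR=9/13; mL=-17/26, mR=-1/2; mL+mR=-15/13 → advance -1; mR−mL=2/13 → turn +1·90°
n=2: pose=(4,4,W); sL=90/113, sR=90/89; mL=-2925/10057, mR=-45/113; mL+mR=-6930/10057 → advance -1; mR−mL=-1080/10057 → turn -1·90°
n=3: pose=(5,4,N); sL=45/58, sR=9/16; mL=-459/928, mR=-45/116; mL+mR=-819/928 → advance -1; mR−mL=99/928 → turn +1·90°
n=4: pose=(5,3,W); sL=18/29, sR=10/13; mL=-89/377, mR=-9/29; mL+mR=-206/377 → advance -1; mR−mL=-28/377 → turn -1·90°
n=5: pose=(6,3,N); sL=45/73, sR=45/97; mL=-5445/14162, mR=-45/146; mL+mR=-4905/7081 → advance -1; mR−mL=540/7081 → turn +1·90°
n=6: pose=(6,2,W); sL=90/181, sR=90/149; mL=-5265/26969, mR=-45/181; mL+mR=-11970/26969 → advance -1; mR−mL=-1440/26969 → turn -1·90°
n=7: pose=(7,2,N); sL=1/2, sR=45/116; mL=-71/232, mR=-1/4; mL+mR=-129/232 → advance -1; mR−mL=13/232 → turn +1·90°

0 18/17 18/13 -81/221 -9/17 3 5 W
1 1 9/13 -17/26 -1/2 4 5 N
2 90/113 90/89 -2925/10057 -45/113 4 4 W
3 45/58 9/16 -459/928 -45/116 5 4 N
4 18/29 10/13 -89/377 -9/29 5 3 W
5 45/73 45/97 -5445/14162 -45/146 6 3 N
6 90/181 90/149 -5265/26969 -45/181 6 2 W
7 1/2 45/116 -71/232 -1/4 7 2 N
final 7 1 W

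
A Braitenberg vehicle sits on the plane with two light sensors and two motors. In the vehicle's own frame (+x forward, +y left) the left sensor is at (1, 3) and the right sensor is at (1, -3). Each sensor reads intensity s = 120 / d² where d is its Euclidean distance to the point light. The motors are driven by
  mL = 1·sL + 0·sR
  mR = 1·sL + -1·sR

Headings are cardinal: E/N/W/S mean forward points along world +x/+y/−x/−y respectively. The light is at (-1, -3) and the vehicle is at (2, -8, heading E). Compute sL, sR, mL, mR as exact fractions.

left sensor world pos  = (3, -5); dL² = 20
right sensor world pos = (3, -11); dR² = 80
sL = 120/20 = 6
sR = 120/80 = 3/2
mL = 1·sL + 0·sR = 6
mR = 1·sL + -1·sR = 9/2

6 3/2 6 9/2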